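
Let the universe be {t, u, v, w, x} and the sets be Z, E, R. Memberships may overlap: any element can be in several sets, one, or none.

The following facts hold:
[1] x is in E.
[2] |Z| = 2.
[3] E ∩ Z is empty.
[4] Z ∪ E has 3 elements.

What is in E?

E = {x}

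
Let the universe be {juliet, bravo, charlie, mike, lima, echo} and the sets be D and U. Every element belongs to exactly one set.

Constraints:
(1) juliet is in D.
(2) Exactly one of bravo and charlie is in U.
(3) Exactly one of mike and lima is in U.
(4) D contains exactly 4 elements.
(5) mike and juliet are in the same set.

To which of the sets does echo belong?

From (1): juliet ∈ D.
(5): mike matches juliet: mike ∈ D.
(3) (exactly one): lima ∈ U.
Suppose echo ∉ D: no assignment then satisfies all the clues, so echo ∈ D.

echo: D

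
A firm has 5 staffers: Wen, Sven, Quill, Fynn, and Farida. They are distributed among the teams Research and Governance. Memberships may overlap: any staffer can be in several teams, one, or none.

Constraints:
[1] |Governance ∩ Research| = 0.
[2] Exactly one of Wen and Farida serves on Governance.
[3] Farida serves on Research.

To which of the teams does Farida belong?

From (3): Farida ∈ Research.
Suppose Farida ∈ Governance: no assignment then satisfies all the clues, so Farida ∉ Governance.

Farida: Research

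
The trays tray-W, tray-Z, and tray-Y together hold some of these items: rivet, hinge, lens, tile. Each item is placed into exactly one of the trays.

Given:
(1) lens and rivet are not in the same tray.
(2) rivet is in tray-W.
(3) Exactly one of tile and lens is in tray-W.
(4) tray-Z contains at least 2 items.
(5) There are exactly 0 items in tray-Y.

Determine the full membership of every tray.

tray-W = {rivet, tile}; tray-Z = {hinge, lens}; tray-Y = {}

From (2): rivet ∈ tray-W.
(1): lens ∉ tray-W.
(3) (exactly one): tile ∈ tray-W.
(4): only 2 candidates remain for tray-Z, so all are in.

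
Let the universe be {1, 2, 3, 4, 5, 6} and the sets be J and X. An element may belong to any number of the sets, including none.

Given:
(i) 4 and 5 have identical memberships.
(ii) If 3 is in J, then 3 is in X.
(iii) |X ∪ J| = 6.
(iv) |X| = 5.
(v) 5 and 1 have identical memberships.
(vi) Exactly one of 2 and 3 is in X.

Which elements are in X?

X = {1, 3, 4, 5, 6}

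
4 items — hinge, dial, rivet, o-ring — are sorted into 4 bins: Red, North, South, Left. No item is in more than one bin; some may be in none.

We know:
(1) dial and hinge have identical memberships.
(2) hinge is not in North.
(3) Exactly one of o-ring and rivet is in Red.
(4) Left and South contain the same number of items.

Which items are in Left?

Left = {}

From (2): hinge ∉ North.
(1): dial matches hinge: dial ∉ North.
Suppose hinge ∈ Left: no assignment then satisfies all the clues, so hinge ∉ Left.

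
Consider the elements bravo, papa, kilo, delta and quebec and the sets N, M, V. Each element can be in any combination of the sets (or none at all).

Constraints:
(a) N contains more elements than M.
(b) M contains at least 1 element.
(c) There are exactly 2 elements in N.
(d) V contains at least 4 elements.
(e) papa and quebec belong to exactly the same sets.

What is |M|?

1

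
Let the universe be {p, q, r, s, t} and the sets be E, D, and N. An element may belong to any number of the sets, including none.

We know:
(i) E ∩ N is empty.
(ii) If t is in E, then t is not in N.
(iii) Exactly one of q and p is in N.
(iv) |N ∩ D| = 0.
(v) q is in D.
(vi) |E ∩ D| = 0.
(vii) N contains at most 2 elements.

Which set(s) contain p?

p: N

From (v): q ∈ D.
Suppose p ∈ E: no assignment then satisfies all the clues, so p ∉ E.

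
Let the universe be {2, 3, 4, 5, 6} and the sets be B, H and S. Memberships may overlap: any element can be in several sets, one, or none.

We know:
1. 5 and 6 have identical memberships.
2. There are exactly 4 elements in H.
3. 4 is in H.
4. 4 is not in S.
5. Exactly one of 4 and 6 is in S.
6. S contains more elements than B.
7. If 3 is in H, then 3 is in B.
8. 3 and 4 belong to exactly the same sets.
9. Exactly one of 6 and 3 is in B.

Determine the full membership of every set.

B = {3, 4}; H = {3, 4, 5, 6}; S = {2, 5, 6}

From (3): 4 ∈ H.
From (4): 4 ∉ S.
(5) (exactly one): 6 ∈ S.
(8): 3 matches 4: 3 ∈ H.
(8): 3 matches 4: 3 ∉ S.
(1): 5 matches 6: 5 ∈ S.
(7): 3 ∈ B.
(8): 4 matches 3: 4 ∈ B.
(9) (exactly one): 6 ∉ B.
(1): 5 matches 6: 5 ∉ B.
Suppose 2 ∈ B: no assignment then satisfies all the clues, so 2 ∉ B.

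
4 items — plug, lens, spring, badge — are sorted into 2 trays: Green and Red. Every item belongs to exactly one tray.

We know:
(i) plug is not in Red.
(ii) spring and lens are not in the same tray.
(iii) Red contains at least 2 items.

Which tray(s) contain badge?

From (i): plug ∉ Red.
Only one tray left: plug ∈ Green.
Suppose badge ∈ Green: no assignment then satisfies all the clues, so badge ∉ Green.

badge: Red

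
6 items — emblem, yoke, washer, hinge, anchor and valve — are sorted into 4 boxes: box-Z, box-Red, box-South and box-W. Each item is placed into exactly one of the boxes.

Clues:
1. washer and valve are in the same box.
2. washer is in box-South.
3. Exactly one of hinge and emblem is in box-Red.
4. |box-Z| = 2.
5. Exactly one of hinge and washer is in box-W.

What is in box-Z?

From (2): washer ∈ box-South.
(1): valve matches washer: valve ∉ box-Z.
(1): valve matches washer: valve ∉ box-Red.
(1): valve matches washer: valve ∈ box-South.
(5) (exactly one): hinge ∈ box-W.
(3) (exactly one): emblem ∈ box-Red.
(4): only 2 candidates remain for box-Z, so all are in.

box-Z = {anchor, yoke}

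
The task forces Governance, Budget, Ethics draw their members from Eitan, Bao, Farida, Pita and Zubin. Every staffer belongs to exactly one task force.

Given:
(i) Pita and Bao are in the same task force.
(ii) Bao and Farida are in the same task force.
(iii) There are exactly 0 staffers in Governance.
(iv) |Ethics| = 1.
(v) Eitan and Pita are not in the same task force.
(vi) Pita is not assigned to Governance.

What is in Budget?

Budget = {Bao, Farida, Pita, Zubin}

From (vi): Pita ∉ Governance.
(i): Bao matches Pita: Bao ∉ Governance.
(ii): Farida matches Bao: Farida ∉ Governance.
(iii): Governance already has 0, so the rest are out.
Suppose Eitan ∈ Budget: no assignment then satisfies all the clues, so Eitan ∉ Budget.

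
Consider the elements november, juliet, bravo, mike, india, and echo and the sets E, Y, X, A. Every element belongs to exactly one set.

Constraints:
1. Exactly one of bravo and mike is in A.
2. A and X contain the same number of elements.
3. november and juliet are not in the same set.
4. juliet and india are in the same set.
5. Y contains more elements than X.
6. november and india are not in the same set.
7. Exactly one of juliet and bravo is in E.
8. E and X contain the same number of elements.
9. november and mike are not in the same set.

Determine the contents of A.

A = {mike}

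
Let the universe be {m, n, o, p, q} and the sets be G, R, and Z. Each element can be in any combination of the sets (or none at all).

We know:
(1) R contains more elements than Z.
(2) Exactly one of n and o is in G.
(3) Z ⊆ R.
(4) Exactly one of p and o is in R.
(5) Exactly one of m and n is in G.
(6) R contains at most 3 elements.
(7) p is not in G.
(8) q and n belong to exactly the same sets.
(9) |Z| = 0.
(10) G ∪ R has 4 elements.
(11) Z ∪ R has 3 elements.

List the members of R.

R = {n, o, q}

From (7): p ∉ G.
(9): Z already has 0, so the rest are out.
Suppose m ∈ R: no assignment then satisfies all the clues, so m ∉ R.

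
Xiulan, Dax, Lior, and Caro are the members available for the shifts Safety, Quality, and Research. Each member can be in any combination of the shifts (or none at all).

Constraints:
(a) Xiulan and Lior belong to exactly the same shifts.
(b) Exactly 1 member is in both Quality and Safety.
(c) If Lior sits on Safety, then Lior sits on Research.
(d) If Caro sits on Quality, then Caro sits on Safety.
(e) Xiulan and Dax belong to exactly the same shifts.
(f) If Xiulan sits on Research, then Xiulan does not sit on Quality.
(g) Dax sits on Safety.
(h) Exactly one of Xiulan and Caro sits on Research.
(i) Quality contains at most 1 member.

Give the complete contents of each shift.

From (g): Dax ∈ Safety.
(e): Xiulan matches Dax: Xiulan ∈ Safety.
(a): Lior matches Xiulan: Lior ∈ Safety.
(c): Lior ∈ Research.
(a): Xiulan matches Lior: Xiulan ∈ Research.
(e): Dax matches Xiulan: Dax ∈ Research.
(f): Xiulan ∉ Quality.
(h) (exactly one): Caro ∉ Research.
(a): Lior matches Xiulan: Lior ∉ Quality.
(e): Dax matches Xiulan: Dax ∉ Quality.
Suppose Caro ∉ Safety: no assignment then satisfies all the clues, so Caro ∈ Safety.

Safety = {Caro, Dax, Lior, Xiulan}; Quality = {Caro}; Research = {Dax, Lior, Xiulan}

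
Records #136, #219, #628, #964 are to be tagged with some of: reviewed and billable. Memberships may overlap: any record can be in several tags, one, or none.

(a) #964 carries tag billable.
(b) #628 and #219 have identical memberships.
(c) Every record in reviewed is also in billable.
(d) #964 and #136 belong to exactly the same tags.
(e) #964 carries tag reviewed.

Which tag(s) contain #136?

From (a): #964 ∈ billable.
From (e): #964 ∈ reviewed.
(d): #136 matches #964: #136 ∈ reviewed.
(d): #136 matches #964: #136 ∈ billable.

#136: billable, reviewed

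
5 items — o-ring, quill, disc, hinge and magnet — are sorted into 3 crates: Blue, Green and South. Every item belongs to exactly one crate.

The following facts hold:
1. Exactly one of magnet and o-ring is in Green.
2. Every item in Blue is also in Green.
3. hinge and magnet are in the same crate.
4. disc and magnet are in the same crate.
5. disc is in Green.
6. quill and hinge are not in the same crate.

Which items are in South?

From (5): disc ∈ Green.
(4): magnet matches disc: magnet ∉ Blue.
(4): magnet matches disc: magnet ∈ Green.
(1) (exactly one): o-ring ∉ Green.
(2) contrapositive: o-ring ∉ Blue.
(3): hinge matches magnet: hinge ∉ Blue.
(3): hinge matches magnet: hinge ∈ Green.
(6): quill ∉ Green.
Only one crate left: o-ring ∈ South.
(2) contrapositive: quill ∉ Blue.
Only one crate left: quill ∈ South.

South = {o-ring, quill}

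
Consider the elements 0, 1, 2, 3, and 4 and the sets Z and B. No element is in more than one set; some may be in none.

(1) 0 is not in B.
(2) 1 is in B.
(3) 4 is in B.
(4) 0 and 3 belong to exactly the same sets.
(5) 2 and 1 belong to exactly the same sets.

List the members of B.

From (1): 0 ∉ B.
From (2): 1 ∈ B.
From (3): 4 ∈ B.
(4): 3 matches 0: 3 ∉ B.
(5): 2 matches 1: 2 ∉ Z.
(5): 2 matches 1: 2 ∈ B.

B = {1, 2, 4}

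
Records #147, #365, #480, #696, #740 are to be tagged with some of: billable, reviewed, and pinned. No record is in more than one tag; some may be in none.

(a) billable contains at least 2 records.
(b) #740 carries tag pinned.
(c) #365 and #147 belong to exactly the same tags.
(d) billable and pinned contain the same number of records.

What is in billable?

billable = {#147, #365}

From (b): #740 ∈ pinned.
Suppose #147 ∉ billable: no assignment then satisfies all the clues, so #147 ∈ billable.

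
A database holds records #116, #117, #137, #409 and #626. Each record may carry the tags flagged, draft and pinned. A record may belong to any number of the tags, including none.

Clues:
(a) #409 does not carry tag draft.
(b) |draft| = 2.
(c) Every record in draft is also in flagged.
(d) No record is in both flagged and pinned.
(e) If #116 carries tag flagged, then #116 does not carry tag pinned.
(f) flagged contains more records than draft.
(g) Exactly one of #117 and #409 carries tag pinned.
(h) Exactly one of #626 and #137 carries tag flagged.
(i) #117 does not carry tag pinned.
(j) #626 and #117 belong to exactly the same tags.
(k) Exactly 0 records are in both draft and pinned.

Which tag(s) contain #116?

#116: flagged

From (a): #409 ∉ draft.
From (i): #117 ∉ pinned.
(g) (exactly one): #409 ∈ pinned.
(j): #626 matches #117: #626 ∉ pinned.
(d) (disjoint): #409 ∉ flagged.
Suppose #116 ∉ flagged: no assignment then satisfies all the clues, so #116 ∈ flagged.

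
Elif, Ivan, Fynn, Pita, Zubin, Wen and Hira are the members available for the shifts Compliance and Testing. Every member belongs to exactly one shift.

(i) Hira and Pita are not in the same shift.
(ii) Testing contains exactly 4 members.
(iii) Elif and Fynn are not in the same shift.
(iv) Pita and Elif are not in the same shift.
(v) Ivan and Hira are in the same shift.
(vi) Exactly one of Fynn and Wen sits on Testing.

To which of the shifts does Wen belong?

Wen: Testing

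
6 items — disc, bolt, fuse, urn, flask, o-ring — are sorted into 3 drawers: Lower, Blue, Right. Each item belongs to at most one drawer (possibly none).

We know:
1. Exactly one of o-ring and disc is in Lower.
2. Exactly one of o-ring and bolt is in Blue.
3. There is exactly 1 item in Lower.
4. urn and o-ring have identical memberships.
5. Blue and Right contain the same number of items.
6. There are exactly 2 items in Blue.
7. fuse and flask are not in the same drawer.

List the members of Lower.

Lower = {disc}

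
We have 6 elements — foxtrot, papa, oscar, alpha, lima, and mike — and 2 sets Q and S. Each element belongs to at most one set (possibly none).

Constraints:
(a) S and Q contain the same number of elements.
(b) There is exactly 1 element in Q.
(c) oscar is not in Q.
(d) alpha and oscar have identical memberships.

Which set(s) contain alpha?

alpha: none

From (c): oscar ∉ Q.
(d): alpha matches oscar: alpha ∉ Q.
Suppose alpha ∈ S: no assignment then satisfies all the clues, so alpha ∉ S.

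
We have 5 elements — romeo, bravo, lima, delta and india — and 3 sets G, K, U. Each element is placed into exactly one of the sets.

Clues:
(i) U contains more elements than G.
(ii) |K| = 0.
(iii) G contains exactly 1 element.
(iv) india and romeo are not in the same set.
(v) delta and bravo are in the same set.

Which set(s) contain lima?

lima: U

(ii): K already has 0, so the rest are out.
Suppose lima ∈ G: no assignment then satisfies all the clues, so lima ∉ G.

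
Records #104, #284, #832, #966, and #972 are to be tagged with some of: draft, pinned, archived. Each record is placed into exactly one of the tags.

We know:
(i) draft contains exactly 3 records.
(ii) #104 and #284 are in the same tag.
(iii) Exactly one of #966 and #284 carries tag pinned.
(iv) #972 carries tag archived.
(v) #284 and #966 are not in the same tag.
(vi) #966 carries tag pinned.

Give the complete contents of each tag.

draft = {#104, #284, #832}; pinned = {#966}; archived = {#972}

From (iv): #972 ∈ archived.
From (vi): #966 ∈ pinned.
(i): only 3 candidates remain for draft, so all are in.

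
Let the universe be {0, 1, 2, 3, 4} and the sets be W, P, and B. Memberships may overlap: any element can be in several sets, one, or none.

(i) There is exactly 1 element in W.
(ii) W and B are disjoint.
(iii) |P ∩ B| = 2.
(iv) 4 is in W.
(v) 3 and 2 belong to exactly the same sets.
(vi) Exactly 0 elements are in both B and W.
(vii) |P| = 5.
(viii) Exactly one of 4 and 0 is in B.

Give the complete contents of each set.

W = {4}; P = {0, 1, 2, 3, 4}; B = {0, 1}

From (iv): 4 ∈ W.
(i): W already has 1, so the rest are out.
(ii) (disjoint): 4 ∉ B.
(vii): only 5 candidates remain for P, so all are in.
(viii) (exactly one): 0 ∈ B.
Suppose 1 ∉ B: no assignment then satisfies all the clues, so 1 ∈ B.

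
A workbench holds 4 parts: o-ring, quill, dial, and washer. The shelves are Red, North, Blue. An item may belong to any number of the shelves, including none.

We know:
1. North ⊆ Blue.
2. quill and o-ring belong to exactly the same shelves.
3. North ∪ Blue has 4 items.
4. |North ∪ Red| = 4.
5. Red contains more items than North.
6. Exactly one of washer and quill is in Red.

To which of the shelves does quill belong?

quill: Blue, Red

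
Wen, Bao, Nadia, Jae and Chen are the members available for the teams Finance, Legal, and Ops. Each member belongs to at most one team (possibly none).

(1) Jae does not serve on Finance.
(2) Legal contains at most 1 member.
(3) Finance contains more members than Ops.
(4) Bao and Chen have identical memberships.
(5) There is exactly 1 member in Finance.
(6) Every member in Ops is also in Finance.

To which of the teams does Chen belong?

Chen: none

From (1): Jae ∉ Finance.
(6) contrapositive: Jae ∉ Ops.
Suppose Chen ∈ Finance: no assignment then satisfies all the clues, so Chen ∉ Finance.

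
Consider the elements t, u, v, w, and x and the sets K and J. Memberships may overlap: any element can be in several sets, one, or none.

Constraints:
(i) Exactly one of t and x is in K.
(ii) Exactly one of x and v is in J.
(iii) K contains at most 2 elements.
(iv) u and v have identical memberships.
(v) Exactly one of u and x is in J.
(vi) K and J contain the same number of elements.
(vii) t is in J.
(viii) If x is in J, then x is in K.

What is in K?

K = {w, x}

From (vii): t ∈ J.
Suppose t ∈ K: no assignment then satisfies all the clues, so t ∉ K.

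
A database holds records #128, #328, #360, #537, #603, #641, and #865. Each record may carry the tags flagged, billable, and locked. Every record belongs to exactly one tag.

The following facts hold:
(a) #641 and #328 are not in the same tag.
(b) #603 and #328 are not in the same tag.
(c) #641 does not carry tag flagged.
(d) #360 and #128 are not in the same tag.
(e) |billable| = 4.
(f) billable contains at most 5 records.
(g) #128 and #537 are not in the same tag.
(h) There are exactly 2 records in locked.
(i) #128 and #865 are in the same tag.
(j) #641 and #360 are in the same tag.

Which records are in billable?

From (c): #641 ∉ flagged.
(j): #360 matches #641: #360 ∉ flagged.
Suppose #128 ∈ billable: no assignment then satisfies all the clues, so #128 ∉ billable.

billable = {#360, #537, #603, #641}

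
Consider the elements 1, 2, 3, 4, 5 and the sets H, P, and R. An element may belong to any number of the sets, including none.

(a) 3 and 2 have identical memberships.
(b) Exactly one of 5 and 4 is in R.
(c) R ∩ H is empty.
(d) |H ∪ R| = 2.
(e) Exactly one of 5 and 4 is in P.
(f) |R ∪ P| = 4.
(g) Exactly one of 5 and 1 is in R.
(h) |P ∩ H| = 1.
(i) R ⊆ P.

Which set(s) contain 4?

4: none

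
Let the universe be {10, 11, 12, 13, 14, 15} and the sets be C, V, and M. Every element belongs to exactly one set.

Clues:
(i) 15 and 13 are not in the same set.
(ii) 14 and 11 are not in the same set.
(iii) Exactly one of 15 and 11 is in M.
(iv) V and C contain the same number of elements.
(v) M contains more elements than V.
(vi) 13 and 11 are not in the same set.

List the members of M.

M = {10, 12, 14, 15}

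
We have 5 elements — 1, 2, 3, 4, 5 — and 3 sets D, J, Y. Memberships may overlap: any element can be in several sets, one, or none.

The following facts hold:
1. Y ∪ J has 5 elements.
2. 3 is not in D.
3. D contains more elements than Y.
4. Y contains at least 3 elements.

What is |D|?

4

From (2): 3 ∉ D.
Suppose 1 ∉ D: no assignment then satisfies all the clues, so 1 ∈ D.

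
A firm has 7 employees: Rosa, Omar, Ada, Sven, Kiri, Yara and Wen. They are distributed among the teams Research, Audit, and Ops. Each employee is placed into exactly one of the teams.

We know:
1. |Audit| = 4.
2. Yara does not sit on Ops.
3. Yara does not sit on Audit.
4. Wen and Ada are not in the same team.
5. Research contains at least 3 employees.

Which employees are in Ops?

Ops = {}

From (2): Yara ∉ Ops.
From (3): Yara ∉ Audit.
Only one team left: Yara ∈ Research.
Suppose Rosa ∈ Ops: no assignment then satisfies all the clues, so Rosa ∉ Ops.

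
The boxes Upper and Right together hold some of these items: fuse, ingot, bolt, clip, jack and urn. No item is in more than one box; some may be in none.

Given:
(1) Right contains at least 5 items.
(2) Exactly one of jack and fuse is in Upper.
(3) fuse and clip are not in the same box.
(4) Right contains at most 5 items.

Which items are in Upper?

Upper = {fuse}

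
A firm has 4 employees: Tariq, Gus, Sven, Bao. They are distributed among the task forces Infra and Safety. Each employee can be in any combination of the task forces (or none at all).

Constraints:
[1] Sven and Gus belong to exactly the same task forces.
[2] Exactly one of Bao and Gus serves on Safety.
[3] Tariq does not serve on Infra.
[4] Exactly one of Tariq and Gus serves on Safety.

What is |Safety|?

2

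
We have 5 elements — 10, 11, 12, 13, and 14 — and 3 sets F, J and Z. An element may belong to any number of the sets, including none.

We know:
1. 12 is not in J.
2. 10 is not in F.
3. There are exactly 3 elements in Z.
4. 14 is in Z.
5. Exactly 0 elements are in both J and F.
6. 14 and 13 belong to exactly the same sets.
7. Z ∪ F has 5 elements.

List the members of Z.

Z = {10, 13, 14}

From (1): 12 ∉ J.
From (2): 10 ∉ F.
From (4): 14 ∈ Z.
(6): 13 matches 14: 13 ∈ Z.
Suppose 10 ∉ Z: no assignment then satisfies all the clues, so 10 ∈ Z.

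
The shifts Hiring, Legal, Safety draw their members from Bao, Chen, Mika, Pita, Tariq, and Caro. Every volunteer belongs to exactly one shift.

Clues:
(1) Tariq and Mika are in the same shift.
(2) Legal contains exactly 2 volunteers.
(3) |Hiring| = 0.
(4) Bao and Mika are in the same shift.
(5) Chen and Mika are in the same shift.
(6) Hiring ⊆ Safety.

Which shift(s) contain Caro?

Caro: Legal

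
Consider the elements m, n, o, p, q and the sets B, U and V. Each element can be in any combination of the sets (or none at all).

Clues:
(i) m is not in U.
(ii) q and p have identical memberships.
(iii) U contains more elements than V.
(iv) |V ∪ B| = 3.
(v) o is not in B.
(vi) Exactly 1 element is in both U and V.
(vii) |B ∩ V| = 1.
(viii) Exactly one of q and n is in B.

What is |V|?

2

From (i): m ∉ U.
From (v): o ∉ B.
Suppose m ∉ B: no assignment then satisfies all the clues, so m ∈ B.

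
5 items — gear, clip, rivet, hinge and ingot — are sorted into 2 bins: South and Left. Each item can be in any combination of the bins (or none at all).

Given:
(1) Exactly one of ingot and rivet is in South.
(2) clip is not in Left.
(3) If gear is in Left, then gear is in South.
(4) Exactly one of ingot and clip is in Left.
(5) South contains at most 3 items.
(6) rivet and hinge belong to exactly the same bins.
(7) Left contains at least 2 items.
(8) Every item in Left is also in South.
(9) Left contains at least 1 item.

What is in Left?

Left = {gear, ingot}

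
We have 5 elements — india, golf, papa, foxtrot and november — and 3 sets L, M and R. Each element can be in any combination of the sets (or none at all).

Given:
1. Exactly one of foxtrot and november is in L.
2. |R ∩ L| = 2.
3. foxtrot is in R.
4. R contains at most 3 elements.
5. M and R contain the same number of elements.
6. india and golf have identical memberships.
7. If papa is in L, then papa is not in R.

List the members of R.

R = {foxtrot, golf, india}

From (3): foxtrot ∈ R.
Suppose india ∉ R: no assignment then satisfies all the clues, so india ∈ R.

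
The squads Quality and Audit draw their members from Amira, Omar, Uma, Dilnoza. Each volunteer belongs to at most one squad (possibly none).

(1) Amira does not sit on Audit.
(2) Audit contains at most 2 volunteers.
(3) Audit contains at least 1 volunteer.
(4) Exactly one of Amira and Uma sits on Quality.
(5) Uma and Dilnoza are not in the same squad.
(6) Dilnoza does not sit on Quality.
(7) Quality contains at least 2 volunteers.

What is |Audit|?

From (1): Amira ∉ Audit.
From (6): Dilnoza ∉ Quality.
Suppose Omar ∉ Quality: no assignment then satisfies all the clues, so Omar ∈ Quality.

1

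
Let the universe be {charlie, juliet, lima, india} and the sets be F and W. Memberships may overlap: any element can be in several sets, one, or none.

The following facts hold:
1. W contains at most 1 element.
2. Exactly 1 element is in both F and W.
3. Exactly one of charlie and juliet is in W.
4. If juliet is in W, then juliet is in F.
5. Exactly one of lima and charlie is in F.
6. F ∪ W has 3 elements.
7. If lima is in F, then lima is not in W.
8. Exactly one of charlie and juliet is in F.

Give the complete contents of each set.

F = {india, juliet, lima}; W = {juliet}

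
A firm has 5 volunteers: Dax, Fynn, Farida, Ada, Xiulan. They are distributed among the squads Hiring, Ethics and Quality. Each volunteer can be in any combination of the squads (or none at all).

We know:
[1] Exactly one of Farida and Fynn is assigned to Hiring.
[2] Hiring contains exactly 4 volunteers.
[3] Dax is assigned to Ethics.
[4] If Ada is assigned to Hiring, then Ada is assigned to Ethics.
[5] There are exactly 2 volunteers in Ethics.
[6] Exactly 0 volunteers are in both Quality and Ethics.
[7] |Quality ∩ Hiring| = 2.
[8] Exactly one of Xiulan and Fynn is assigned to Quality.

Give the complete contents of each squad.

From (3): Dax ∈ Ethics.
Suppose Dax ∉ Hiring: no assignment then satisfies all the clues, so Dax ∈ Hiring.

Hiring = {Ada, Dax, Farida, Xiulan}; Ethics = {Ada, Dax}; Quality = {Farida, Xiulan}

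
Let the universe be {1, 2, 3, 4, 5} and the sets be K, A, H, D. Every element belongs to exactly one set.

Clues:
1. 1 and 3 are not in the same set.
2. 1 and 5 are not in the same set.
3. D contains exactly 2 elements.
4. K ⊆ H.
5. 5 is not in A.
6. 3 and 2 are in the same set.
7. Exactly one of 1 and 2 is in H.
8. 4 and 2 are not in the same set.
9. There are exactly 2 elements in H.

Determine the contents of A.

A = {1}

From (5): 5 ∉ A.
Suppose 1 ∉ A: no assignment then satisfies all the clues, so 1 ∈ A.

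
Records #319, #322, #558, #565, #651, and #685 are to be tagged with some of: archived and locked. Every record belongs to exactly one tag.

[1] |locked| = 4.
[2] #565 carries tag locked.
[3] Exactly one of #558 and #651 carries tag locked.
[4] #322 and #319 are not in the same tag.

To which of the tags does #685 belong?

#685: locked

From (2): #565 ∈ locked.
Suppose #685 ∈ archived: no assignment then satisfies all the clues, so #685 ∉ archived.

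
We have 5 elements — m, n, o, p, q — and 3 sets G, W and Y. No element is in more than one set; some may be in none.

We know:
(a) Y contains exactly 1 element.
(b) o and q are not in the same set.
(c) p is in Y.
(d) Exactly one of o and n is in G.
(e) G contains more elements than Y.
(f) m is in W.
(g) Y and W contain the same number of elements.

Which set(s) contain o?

From (c): p ∈ Y.
From (f): m ∈ W.
(a): Y already has 1, so the rest are out.
Suppose o ∈ G: no assignment then satisfies all the clues, so o ∉ G.

o: none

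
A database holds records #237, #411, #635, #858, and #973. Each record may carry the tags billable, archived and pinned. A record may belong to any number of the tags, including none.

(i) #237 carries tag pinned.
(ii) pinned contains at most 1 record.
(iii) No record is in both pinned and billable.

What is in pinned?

pinned = {#237}

From (i): #237 ∈ pinned.
(ii): pinned already has 1, so the rest are out.
(iii) (disjoint): #237 ∉ billable.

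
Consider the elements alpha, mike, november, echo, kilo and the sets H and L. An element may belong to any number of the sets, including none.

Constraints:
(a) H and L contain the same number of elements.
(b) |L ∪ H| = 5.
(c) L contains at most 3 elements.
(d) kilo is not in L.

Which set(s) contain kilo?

kilo: H

From (d): kilo ∉ L.
Suppose kilo ∉ H: no assignment then satisfies all the clues, so kilo ∈ H.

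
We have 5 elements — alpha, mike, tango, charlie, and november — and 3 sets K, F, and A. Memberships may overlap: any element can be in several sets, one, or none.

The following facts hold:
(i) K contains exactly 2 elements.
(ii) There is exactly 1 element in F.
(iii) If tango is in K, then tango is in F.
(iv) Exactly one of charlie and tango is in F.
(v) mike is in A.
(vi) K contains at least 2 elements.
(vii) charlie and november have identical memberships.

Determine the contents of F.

F = {tango}

From (v): mike ∈ A.
Suppose alpha ∈ F: no assignment then satisfies all the clues, so alpha ∉ F.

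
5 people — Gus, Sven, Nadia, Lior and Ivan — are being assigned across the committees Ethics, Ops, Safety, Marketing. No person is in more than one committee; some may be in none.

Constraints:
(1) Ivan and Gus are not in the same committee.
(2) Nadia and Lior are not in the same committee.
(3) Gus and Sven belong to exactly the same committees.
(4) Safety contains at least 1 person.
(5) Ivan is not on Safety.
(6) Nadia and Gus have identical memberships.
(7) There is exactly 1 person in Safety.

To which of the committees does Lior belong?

Lior: Safety

From (5): Ivan ∉ Safety.
Suppose Lior ∈ Ethics: no assignment then satisfies all the clues, so Lior ∉ Ethics.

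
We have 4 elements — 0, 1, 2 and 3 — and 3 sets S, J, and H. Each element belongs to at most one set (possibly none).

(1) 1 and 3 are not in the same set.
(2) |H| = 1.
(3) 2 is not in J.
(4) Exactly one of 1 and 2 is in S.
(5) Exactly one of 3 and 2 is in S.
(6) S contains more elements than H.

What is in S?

S = {0, 2}

From (3): 2 ∉ J.
Suppose 0 ∉ S: no assignment then satisfies all the clues, so 0 ∈ S.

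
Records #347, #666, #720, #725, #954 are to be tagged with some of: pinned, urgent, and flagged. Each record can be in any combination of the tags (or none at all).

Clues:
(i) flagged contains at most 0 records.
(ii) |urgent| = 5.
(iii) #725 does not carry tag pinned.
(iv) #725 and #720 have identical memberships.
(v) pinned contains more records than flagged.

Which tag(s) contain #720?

From (iii): #725 ∉ pinned.
(i): flagged already has 0, so the rest are out.
(ii): only 5 candidates remain for urgent, so all are in.
(iv): #720 matches #725: #720 ∉ pinned.

#720: urgent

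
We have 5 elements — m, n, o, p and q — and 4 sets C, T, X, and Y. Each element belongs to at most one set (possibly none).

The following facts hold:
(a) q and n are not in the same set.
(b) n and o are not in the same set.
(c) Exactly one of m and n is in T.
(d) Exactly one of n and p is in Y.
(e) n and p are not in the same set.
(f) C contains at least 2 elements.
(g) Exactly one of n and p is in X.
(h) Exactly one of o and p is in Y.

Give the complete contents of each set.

C = {o, q}; T = {m}; X = {n}; Y = {p}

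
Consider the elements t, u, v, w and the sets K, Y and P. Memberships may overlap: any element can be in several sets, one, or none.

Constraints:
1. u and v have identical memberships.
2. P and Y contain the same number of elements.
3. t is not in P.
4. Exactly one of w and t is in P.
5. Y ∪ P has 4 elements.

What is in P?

P = {u, v, w}

From (3): t ∉ P.
(4) (exactly one): w ∈ P.
Suppose u ∉ P: no assignment then satisfies all the clues, so u ∈ P.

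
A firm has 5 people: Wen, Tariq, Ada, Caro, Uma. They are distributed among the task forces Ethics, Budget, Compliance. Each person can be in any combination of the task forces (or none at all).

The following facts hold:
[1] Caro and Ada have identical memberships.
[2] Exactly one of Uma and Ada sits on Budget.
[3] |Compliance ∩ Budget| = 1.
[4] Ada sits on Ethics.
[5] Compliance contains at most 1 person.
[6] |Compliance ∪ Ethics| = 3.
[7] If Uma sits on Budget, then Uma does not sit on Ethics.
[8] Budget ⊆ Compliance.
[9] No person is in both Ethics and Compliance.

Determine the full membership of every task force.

From (4): Ada ∈ Ethics.
(1): Caro matches Ada: Caro ∈ Ethics.
(9) (disjoint): Ada ∉ Compliance.
(9) (disjoint): Caro ∉ Compliance.
(8) contrapositive: Ada ∉ Budget.
(8) contrapositive: Caro ∉ Budget.
(2) (exactly one): Uma ∈ Budget.
(7): Uma ∉ Ethics.
(8) with Uma ∈ Budget: Uma ∈ Compliance.
(5): Compliance already has 1, so the rest are out.
(8) contrapositive: Wen ∉ Budget.
Suppose Wen ∈ Ethics: no assignment then satisfies all the clues, so Wen ∉ Ethics.

Ethics = {Ada, Caro}; Budget = {Uma}; Compliance = {Uma}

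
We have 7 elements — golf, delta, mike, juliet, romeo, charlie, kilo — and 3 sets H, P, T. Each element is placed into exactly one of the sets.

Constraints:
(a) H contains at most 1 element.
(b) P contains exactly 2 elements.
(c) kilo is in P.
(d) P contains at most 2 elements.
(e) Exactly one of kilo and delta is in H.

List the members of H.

H = {delta}

From (c): kilo ∈ P.
(e) (exactly one): delta ∈ H.
(a): H already has 1, so the rest are out.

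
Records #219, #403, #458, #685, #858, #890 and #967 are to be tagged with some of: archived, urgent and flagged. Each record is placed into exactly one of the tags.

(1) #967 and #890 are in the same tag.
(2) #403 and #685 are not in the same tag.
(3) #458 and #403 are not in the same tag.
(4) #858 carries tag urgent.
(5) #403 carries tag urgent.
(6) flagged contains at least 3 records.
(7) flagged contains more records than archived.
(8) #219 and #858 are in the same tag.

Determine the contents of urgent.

From (4): #858 ∈ urgent.
From (5): #403 ∈ urgent.
(2): #685 ∉ urgent.
(3): #458 ∉ urgent.
(8): #219 matches #858: #219 ∉ archived.
(8): #219 matches #858: #219 ∈ urgent.
Suppose #890 ∈ urgent: no assignment then satisfies all the clues, so #890 ∉ urgent.

urgent = {#219, #403, #858}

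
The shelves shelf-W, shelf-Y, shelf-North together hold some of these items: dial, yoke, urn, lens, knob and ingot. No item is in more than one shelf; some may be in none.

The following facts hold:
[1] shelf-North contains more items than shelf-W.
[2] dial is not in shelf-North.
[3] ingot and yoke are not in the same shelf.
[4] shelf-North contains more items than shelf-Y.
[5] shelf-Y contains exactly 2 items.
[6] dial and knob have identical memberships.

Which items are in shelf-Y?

shelf-Y = {dial, knob}

From (2): dial ∉ shelf-North.
(6): knob matches dial: knob ∉ shelf-North.
Suppose dial ∉ shelf-Y: no assignment then satisfies all the clues, so dial ∈ shelf-Y.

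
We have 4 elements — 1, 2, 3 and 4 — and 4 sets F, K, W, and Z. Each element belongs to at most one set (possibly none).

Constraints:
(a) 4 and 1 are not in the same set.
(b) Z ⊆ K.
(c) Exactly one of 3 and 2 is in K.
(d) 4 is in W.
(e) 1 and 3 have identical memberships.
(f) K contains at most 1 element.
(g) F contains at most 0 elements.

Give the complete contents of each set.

From (d): 4 ∈ W.
(a): 1 ∉ W.
(e): 3 matches 1: 3 ∉ W.
(g): F already has 0, so the rest are out.
Suppose 1 ∈ K: no assignment then satisfies all the clues, so 1 ∉ K.

F = {}; K = {2}; W = {4}; Z = {}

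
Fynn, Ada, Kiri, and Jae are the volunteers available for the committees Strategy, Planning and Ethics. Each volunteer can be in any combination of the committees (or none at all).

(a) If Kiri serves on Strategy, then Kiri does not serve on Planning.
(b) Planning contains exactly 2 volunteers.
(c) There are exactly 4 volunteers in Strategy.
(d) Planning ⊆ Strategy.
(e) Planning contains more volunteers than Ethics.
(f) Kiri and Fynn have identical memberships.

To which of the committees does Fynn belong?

Fynn: Strategy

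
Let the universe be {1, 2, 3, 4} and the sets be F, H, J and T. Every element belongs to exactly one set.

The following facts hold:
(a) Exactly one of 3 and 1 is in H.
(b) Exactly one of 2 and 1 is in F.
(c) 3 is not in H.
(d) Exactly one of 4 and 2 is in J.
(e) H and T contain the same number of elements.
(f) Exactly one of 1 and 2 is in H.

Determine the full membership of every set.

F = {2}; H = {1}; J = {4}; T = {3}

From (c): 3 ∉ H.
(a) (exactly one): 1 ∈ H.
(b) (exactly one): 2 ∈ F.
(d) (exactly one): 4 ∈ J.
Suppose 3 ∈ F: no assignment then satisfies all the clues, so 3 ∉ F.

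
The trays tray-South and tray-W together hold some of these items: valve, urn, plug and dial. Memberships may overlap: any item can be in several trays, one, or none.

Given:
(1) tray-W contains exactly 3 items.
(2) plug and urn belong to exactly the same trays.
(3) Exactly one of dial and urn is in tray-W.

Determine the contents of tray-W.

tray-W = {plug, urn, valve}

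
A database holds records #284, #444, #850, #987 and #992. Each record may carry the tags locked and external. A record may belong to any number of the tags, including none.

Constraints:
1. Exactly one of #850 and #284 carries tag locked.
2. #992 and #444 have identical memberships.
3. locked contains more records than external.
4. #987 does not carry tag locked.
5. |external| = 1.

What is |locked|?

3

From (4): #987 ∉ locked.
Suppose #444 ∉ locked: no assignment then satisfies all the clues, so #444 ∈ locked.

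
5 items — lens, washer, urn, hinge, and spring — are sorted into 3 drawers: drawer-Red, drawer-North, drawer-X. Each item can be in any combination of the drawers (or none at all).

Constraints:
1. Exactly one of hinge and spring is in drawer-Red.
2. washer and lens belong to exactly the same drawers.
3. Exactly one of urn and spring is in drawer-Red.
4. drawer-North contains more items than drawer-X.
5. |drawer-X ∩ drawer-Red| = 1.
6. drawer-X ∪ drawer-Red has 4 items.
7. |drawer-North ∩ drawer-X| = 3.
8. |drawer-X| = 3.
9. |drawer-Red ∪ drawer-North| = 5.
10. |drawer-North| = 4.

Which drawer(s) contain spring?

spring: drawer-North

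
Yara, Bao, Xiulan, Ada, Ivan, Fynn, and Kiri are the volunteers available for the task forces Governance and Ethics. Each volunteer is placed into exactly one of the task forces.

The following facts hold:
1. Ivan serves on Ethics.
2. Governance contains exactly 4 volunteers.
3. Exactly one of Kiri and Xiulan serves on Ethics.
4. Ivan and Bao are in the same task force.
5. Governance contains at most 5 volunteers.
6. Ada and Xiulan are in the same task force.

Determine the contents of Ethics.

Ethics = {Bao, Ivan, Kiri}

From (1): Ivan ∈ Ethics.
(4): Bao matches Ivan: Bao ∉ Governance.
(4): Bao matches Ivan: Bao ∈ Ethics.
Suppose Yara ∈ Ethics: no assignment then satisfies all the clues, so Yara ∉ Ethics.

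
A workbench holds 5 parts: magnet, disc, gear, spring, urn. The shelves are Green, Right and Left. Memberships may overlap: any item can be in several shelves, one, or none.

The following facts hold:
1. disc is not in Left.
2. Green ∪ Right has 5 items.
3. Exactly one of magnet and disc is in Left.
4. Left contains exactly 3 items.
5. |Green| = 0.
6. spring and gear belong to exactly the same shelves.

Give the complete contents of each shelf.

Green = {}; Right = {disc, gear, magnet, spring, urn}; Left = {gear, magnet, spring}

From (1): disc ∉ Left.
(3) (exactly one): magnet ∈ Left.
(5): Green already has 0, so the rest are out.
Suppose magnet ∉ Right: no assignment then satisfies all the clues, so magnet ∈ Right.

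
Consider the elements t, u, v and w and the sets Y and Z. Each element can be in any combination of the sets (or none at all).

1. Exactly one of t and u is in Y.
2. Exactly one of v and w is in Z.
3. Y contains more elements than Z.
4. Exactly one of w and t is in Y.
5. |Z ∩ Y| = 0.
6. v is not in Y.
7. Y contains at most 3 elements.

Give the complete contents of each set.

Y = {u, w}; Z = {v}

From (6): v ∉ Y.
Suppose t ∈ Y: no assignment then satisfies all the clues, so t ∉ Y.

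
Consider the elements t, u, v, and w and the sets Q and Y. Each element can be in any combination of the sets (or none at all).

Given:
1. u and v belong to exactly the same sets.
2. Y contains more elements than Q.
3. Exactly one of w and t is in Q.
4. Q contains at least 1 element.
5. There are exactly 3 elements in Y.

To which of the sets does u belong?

u: Y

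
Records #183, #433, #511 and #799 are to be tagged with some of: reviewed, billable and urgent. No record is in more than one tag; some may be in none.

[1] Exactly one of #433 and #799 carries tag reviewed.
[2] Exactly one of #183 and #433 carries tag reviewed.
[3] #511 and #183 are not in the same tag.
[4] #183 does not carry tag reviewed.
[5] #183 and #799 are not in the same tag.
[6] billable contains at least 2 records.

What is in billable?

billable = {#511, #799}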